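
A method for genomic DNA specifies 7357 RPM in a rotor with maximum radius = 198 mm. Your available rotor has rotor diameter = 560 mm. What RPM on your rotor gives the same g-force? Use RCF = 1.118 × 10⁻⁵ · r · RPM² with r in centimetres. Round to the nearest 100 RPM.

6200 RPM

Original rotor: r = 198 mm = 19.8 cm
RCF_original = 1.118 × 10⁻⁵ × 19.8 × (7357)² = 1.118 × 10⁻⁵ × 19.8 × 54,125,449 ≈ 11,981.4 × g
Your rotor: r = 560 mm / 2 = 280 mm = 28 cm
11,981.4 = 1.118 × 10⁻⁵ × 28 × N²
N² = 11,981.4 / (31.304 × 10⁻⁵) = 38,274,342
N ≈ √38,274,342 ≈ 6,186.6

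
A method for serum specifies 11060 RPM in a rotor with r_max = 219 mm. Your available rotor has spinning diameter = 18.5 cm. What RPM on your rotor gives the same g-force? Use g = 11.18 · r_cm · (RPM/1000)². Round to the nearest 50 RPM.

≈ 17000 RPM

Original rotor: r = 219 mm = 21.9 cm
RCF_original = 11.18 × 21.9 × (11.06)² = 11.18 × 21.9 × 122.3236 ≈ 29,950 × g
Your rotor: r = 18.5 / 2 = 9.25 cm
29,950 = 11.18 × 9.25 × (N/1000)²
(N/1000)² = 29,950 / 103.415 = 289.6098
N = 1000 × √289.6098 ≈ 17,017.9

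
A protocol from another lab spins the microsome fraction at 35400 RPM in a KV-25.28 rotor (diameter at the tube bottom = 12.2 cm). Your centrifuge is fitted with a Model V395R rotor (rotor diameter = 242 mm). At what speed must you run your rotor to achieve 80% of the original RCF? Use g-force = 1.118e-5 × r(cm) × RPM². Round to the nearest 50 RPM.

22500 RPM

Original rotor: r = 12.2 / 2 = 6.1 cm
RCF_original = 1.118 × 10⁻⁵ × 6.1 × (35400)² = 1.118 × 10⁻⁵ × 6.1 × 1,253,160,000 ≈ 85,463 × g
Target RCF = 0.8 × 85,463 ≈ 68,370.4 × g
Your rotor: r = 242 mm / 2 = 121 mm = 12.1 cm
68,370.4 = 1.118 × 10⁻⁵ × 12.1 × N²
N² = 68,370.4 / (13.5278 × 10⁻⁵) = 505,406,644
N ≈ √505,406,644 ≈ 22,481.3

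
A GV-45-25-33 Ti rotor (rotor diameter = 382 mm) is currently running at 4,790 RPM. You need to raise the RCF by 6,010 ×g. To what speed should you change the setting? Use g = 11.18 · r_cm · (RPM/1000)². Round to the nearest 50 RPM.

r = 382 mm / 2 = 191 mm = 19.1 cm
Current RCF = 11.18 × 19.1 × (4.79)² = 11.18 × 19.1 × 22.9441 ≈ 4,899.4 × g
Target RCF = 4,899.4 + 6,010 = 10,909.4 × g
(N/1000)² = 10,909.4 / 213.538 = 51.0888
N = 1000 × √51.0888 ≈ 7,147.6

7150 RPM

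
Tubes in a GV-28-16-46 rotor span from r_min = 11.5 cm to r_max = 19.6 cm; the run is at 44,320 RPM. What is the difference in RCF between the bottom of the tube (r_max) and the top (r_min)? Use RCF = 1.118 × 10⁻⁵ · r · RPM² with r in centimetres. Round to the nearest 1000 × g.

178000 g

ΔRCF = 1.118 × 10⁻⁵ × (r_max − r_min) × N² = 1.118 × 10⁻⁵ × 8.1 × 1,964,262,400 ≈ 177,879.7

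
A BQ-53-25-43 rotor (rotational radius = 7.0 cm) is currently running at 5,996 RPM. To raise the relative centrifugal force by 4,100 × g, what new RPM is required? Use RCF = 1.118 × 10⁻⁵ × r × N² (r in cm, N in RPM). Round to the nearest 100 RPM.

9400 RPM

Current RCF = 1.118 × 10⁻⁵ × 7 × (5996)² = 1.118 × 10⁻⁵ × 7 × 35,952,016 ≈ 2,813.6 × g
Target RCF = 2,813.6 + 4,100 = 6,913.6 × g
N² = 6,913.6 / (7.826 × 10⁻⁵) = 88,341,426
N ≈ √88,341,426 ≈ 9,399.0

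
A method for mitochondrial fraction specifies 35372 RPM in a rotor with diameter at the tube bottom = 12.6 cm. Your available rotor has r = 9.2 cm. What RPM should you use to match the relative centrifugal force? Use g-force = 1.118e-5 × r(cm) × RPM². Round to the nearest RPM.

Original rotor: r = 12.6 / 2 = 6.3 cm
RCF = 1.118 × 10⁻⁵ × r × N²
RCF_original = 1.118 × 10⁻⁵ × 6.3 × (35372)² = 1.118 × 10⁻⁵ × 6.3 × 1,251,178,384 ≈ 88,125.5 × g
88,125.5 = 1.118 × 10⁻⁵ × 9.2 × N²
N² = 88,125.5 / (10.2856 × 10⁻⁵) = 856,785,214
N ≈ √856,785,214 ≈ 29,270.9

≈ 29271 RPM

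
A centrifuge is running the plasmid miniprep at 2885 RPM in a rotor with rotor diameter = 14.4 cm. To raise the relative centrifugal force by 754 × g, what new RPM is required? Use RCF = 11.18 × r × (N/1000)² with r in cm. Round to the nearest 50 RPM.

r = 14.4 / 2 = 7.2 cm
Current RCF = 11.18 × 7.2 × (2.885)² = 11.18 × 7.2 × 8.323225 ≈ 670 × g
Target RCF = 670 + 754 = 1,424 × g
(N/1000)² = 1,424 / 80.496 = 17.69032
N = 1000 × √17.69032 ≈ 4,206.0

N₂ ≈ 4200 RPM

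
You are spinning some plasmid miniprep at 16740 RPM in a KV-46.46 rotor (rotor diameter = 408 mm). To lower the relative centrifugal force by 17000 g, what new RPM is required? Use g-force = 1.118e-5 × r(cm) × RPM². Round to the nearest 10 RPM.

≈ 14340 RPM

r = 408 mm / 2 = 204 mm = 20.4 cm
Current RCF = 1.118 × 10⁻⁵ × 20.4 × (16740)² = 1.118 × 10⁻⁵ × 20.4 × 280,227,600 ≈ 63,912.1 × g
Target RCF = 63,912.1 − 17,000 = 46,912.1 × g
N² = 46,912.1 / (22.8072 × 10⁻⁵) = 205,689,870
N ≈ √205,689,870 ≈ 14,341.9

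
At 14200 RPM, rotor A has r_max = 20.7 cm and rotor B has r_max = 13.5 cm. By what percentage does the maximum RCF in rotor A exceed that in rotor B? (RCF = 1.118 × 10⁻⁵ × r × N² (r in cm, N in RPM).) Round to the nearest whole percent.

53%

At equal RPM, RCF scales linearly with r: ratio = 20.7 / 13.5 = 1.5333.
So rotor A delivers 53.3% more g-force.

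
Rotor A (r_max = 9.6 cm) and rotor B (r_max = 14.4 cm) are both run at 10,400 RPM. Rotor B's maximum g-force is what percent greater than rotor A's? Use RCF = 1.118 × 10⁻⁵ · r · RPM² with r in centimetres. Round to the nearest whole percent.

At equal RPM, RCF scales linearly with r: ratio = 14.4 / 9.6 = 1.5000.
So rotor B delivers 50.0% more g-force.

50%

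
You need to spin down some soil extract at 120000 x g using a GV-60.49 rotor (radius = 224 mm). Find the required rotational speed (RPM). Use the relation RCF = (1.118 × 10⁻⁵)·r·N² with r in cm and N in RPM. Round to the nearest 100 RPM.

r = 224 mm = 22.4 cm
120,000 = 1.118 × 10⁻⁵ × 22.4 × N²
N² = 120,000 / (25.0432 × 10⁻⁵) = 479,171,991
N ≈ √479,171,991 ≈ 21,890.0

N ≈ 21900 RPM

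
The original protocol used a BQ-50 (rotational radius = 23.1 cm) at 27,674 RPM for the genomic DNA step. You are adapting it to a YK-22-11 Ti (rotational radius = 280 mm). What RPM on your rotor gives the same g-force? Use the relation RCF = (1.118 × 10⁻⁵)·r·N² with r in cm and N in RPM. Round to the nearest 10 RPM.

≈ 25140 RPM

RCF_original = 1.118 × 10⁻⁵ × 23.1 × (27674)² = 1.118 × 10⁻⁵ × 23.1 × 765,850,276 ≈ 197,787 × g
Your rotor: r = 280 mm = 28.0 cm
197,787 = 1.118 × 10⁻⁵ × 28 × N²
N² = 197,787 / (31.304 × 10⁻⁵) = 631,826,604
N ≈ √631,826,604 ≈ 25,136.2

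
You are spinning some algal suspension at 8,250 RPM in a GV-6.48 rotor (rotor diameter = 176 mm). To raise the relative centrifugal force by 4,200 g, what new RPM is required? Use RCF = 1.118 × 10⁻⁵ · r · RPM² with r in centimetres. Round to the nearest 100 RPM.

r = 176 mm / 2 = 88 mm = 8.8 cm
Current RCF = 1.118 × 10⁻⁵ × 8.8 × (8250)² = 1.118 × 10⁻⁵ × 8.8 × 68,062,500 ≈ 6,696.3 × g
Target RCF = 6,696.3 + 4,200 = 10,896.3 × g
N² = 10,896.3 / (9.8384 × 10⁻⁵) = 110,752,765
N ≈ √110,752,765 ≈ 10,523.9

N₂ ≈ 10500 RPM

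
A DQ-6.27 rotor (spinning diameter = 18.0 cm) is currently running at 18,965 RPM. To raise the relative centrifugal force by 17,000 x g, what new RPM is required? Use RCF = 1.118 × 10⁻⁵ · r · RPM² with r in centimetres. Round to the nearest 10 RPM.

r = 18.0 / 2 = 9 cm
Current RCF = 1.118 × 10⁻⁵ × 9 × (18965)² = 1.118 × 10⁻⁵ × 9 × 359,671,225 ≈ 36,190.1 × g
Target RCF = 36,190.1 + 17,000 = 53,190.1 × g
N² = 53,190.1 / (10.062 × 10⁻⁵) = 528,623,534
N ≈ √528,623,534 ≈ 22,991.8

≈ 22990 RPM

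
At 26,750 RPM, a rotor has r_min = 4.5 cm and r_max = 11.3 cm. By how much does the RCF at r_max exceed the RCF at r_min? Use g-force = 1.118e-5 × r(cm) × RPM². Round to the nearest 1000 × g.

54000 × g

RCF_max = 1.118 × 10⁻⁵ × 11.3 × (26750)² = 1.118 × 10⁻⁵ × 11.3 × 715,562,500 ≈ 90,399.9 × g
RCF_min = 1.118 × 10⁻⁵ × 4.5 × (26750)² = 1.118 × 10⁻⁵ × 4.5 × 715,562,500 ≈ 35,999.9 × g
ΔRCF = 90,399.9 − 35,999.9 = 54,400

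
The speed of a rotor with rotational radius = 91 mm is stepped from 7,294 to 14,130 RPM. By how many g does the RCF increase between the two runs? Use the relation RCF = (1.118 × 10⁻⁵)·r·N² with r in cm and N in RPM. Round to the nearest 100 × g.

r = 91 mm = 9.1 cm
RCF₁ = 1.118 × 10⁻⁵ × 9.1 × (7294)² = 1.118 × 10⁻⁵ × 9.1 × 53,202,436 ≈ 5,412.7 × g
RCF₂ = 1.118 × 10⁻⁵ × 9.1 × (14130)² = 1.118 × 10⁻⁵ × 9.1 × 199,656,900 ≈ 20,312.7 × g
Increase = 20,312.7 − 5,412.7 = 14,900

14900 g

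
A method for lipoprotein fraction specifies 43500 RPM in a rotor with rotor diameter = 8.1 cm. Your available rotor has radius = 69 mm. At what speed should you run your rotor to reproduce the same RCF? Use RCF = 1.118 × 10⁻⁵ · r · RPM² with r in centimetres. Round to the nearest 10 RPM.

33330 RPM

Original rotor: r = 8.1 / 2 = 4.05 cm
RCF_original = 1.118 × 10⁻⁵ × 4.05 × (43500)² = 1.118 × 10⁻⁵ × 4.05 × 1,892,250,000 ≈ 85,679.2 × g
Your rotor: r = 69 mm = 6.9 cm
85,679.2 = 1.118 × 10⁻⁵ × 6.9 × N²
N² = 85,679.2 / (7.7142 × 10⁻⁵) = 1,110,668,637
N ≈ √1,110,668,637 ≈ 33,326.7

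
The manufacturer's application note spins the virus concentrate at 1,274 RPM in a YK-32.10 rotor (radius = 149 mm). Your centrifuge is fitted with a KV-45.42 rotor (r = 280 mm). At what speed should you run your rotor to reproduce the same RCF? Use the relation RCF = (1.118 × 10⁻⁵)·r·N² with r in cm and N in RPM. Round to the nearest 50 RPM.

950 RPM

Original rotor: r = 149 mm = 14.9 cm
RCF_original = 1.118 × 10⁻⁵ × 14.9 × (1274)² = 1.118 × 10⁻⁵ × 14.9 × 1,623,076 ≈ 270.4 × g
Your rotor: r = 280 mm = 28.0 cm
270.4 = 1.118 × 10⁻⁵ × 28 × N²
N² = 270.4 / (31.304 × 10⁻⁵) = 863,787
N ≈ √863,787 ≈ 929.4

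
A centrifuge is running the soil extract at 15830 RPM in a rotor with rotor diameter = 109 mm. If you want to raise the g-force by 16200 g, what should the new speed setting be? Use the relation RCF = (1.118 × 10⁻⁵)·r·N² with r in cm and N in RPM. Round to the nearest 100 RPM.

N₂ ≈ 22700 RPM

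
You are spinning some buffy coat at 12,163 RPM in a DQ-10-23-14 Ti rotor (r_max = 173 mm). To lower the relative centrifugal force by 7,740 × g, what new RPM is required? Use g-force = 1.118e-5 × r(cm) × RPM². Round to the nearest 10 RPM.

10390 RPM

r = 173 mm = 17.3 cm
Current RCF = 1.118 × 10⁻⁵ × 17.3 × (12163)² = 1.118 × 10⁻⁵ × 17.3 × 147,938,569 ≈ 28,613.4 × g
Target RCF = 28,613.4 − 7,740 = 20,873.4 × g
N² = 20,873.4 / (19.3414 × 10⁻⁵) = 107,920,833
N ≈ √107,920,833 ≈ 10,388.5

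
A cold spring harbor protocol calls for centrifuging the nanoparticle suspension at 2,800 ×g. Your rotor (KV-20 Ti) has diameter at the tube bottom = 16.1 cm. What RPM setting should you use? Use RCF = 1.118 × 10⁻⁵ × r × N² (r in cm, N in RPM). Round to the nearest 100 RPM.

r = 16.1 / 2 = 8.05 cm
2,800 = 1.118 × 10⁻⁵ × 8.05 × N²
N² = 2,800 / (8.9999 × 10⁻⁵) = 31,111,457
N ≈ √31,111,457 ≈ 5,577.8

5600 RPM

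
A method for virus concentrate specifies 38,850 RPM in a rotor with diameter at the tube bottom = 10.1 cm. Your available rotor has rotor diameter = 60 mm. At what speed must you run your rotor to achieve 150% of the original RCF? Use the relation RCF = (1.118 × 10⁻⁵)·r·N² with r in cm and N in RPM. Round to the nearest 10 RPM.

61730 RPM

Original rotor: r = 10.1 / 2 = 5.05 cm
RCF_original = 1.118 × 10⁻⁵ × 5.05 × (38850)² = 1.118 × 10⁻⁵ × 5.05 × 1,509,322,500 ≈ 85,214.8 × g
Target RCF = 1.5 × 85,214.8 ≈ 127,822.2 × g
Your rotor: r = 60 mm / 2 = 30 mm = 3 cm
127,822.2 = 1.118 × 10⁻⁵ × 3 × N²
N² = 127,822.2 / (3.354 × 10⁻⁵) = 3,811,037,567
N ≈ √3,811,037,567 ≈ 61,733.6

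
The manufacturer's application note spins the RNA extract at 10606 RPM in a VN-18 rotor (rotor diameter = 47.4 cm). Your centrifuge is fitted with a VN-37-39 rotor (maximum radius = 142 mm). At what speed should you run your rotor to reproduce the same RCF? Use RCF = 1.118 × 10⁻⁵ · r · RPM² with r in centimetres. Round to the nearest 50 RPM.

Original rotor: r = 47.4 / 2 = 23.7 cm
RCF_original = 1.118 × 10⁻⁵ × 23.7 × (10606)² = 1.118 × 10⁻⁵ × 23.7 × 112,487,236 ≈ 29,805.3 × g
Your rotor: r = 142 mm = 14.2 cm
29,805.3 = 1.118 × 10⁻⁵ × 14.2 × N²
N² = 29,805.3 / (15.8756 × 10⁻⁵) = 187,742,825
N ≈ √187,742,825 ≈ 13,701.9

13700 RPM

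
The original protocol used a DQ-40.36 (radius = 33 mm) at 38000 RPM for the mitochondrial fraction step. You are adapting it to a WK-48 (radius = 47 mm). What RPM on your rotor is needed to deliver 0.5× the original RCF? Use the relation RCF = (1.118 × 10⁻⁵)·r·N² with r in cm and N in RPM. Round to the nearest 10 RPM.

Original rotor: r = 33 mm = 3.3 cm
RCF = 1.118 × 10⁻⁵ × r × N²
RCF_original = 1.118 × 10⁻⁵ × 3.3 × (38000)² = 1.118 × 10⁻⁵ × 3.3 × 1,444,000,000 ≈ 53,274.9 × g
Target RCF = 0.5 × 53,274.9 ≈ 26,637.5 × g
Your rotor: r = 47 mm = 4.7 cm
26,637.5 = 1.118 × 10⁻⁵ × 4.7 × N²
N² = 26,637.5 / (5.2546 × 10⁻⁵) = 506,936,779
N ≈ √506,936,779 ≈ 22,515.3

22520 RPM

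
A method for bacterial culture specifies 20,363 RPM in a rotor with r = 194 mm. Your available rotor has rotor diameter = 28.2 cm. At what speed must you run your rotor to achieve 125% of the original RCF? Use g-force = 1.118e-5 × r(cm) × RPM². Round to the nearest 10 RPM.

Original rotor: r = 194 mm = 19.4 cm
RCF = 1.118 × 10⁻⁵ × r × N²
RCF_original = 1.118 × 10⁻⁵ × 19.4 × (20363)² = 1.118 × 10⁻⁵ × 19.4 × 414,651,769 ≈ 89,934.7 × g
Target RCF = 1.25 × 89,934.7 ≈ 112,418.4 × g
Your rotor: r = 28.2 / 2 = 14.1 cm
112,418.4 = 1.118 × 10⁻⁵ × 14.1 × N²
N² = 112,418.4 / (15.7638 × 10⁻⁵) = 713,142,770
N ≈ √713,142,770 ≈ 26,704.7

≈ 26700 RPM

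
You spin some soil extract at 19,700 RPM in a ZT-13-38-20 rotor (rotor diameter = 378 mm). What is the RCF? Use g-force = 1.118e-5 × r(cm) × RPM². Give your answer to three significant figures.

≈ 82000 × g

r = 378 mm / 2 = 189 mm = 18.9 cm
RCF = 1.118 × 10⁻⁵ × 18.9 × (19700)² = 1.118 × 10⁻⁵ × 18.9 × 388,090,000 ≈ 82,004.2 × g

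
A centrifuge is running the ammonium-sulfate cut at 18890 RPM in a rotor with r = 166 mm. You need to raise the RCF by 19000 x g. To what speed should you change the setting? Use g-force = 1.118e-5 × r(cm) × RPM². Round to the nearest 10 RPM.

≈ 21430 RPM

r = 166 mm = 16.6 cm
Current RCF = 1.118 × 10⁻⁵ × 16.6 × (18890)² = 1.118 × 10⁻⁵ × 16.6 × 356,832,100 ≈ 66,223.8 × g
Target RCF = 66,223.8 + 19,000 = 85,223.8 × g
N² = 85,223.8 / (18.5588 × 10⁻⁵) = 459,209,647
N ≈ √459,209,647 ≈ 21,429.2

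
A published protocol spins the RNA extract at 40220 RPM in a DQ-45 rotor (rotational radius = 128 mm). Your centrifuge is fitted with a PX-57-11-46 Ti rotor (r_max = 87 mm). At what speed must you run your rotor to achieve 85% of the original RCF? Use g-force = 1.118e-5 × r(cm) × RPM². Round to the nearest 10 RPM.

Original rotor: r = 128 mm = 12.8 cm
RCF = 1.118 × 10⁻⁵ × r × N²
RCF_original = 1.118 × 10⁻⁵ × 12.8 × (40220)² = 1.118 × 10⁻⁵ × 12.8 × 1,617,648,400 ≈ 231,492 × g
Target RCF = 0.85 × 231,492 ≈ 196,768.2 × g
Your rotor: r = 87 mm = 8.7 cm
196,768.2 = 1.118 × 10⁻⁵ × 8.7 × N²
N² = 196,768.2 / (9.7266 × 10⁻⁵) = 2,022,990,562
N ≈ √2,022,990,562 ≈ 44,977.7

≈ 44980 RPM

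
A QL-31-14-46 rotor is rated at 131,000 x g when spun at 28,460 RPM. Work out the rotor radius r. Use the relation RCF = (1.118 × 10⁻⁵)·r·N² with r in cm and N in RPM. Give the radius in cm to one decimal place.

14.5 cm

131000 = 1.118 × 10⁻⁵ × r × (28460)²
r = 131000 / (1.118 × 10⁻⁵ × 809,971,600) = 131000 / 9055.482 ≈ 14.466 cm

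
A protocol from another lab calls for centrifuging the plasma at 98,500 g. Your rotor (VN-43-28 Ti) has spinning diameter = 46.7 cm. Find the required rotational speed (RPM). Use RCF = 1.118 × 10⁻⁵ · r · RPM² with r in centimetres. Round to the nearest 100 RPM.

r = 46.7 / 2 = 23.35 cm
98,500 = 1.118 × 10⁻⁵ × 23.35 × N²
N² = 98,500 / (26.1053 × 10⁻⁵) = 377,318,016
N ≈ √377,318,016 ≈ 19,424.7

N ≈ 19400 RPM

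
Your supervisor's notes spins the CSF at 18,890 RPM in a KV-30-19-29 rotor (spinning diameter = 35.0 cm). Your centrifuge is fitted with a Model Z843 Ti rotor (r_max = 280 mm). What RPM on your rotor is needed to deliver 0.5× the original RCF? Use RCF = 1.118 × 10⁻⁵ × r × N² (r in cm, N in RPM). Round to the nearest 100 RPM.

Original rotor: r = 35.0 / 2 = 17.5 cm
RCF_original = 1.118 × 10⁻⁵ × 17.5 × (18890)² = 1.118 × 10⁻⁵ × 17.5 × 356,832,100 ≈ 69,814.2 × g
Target RCF = 0.5 × 69,814.2 ≈ 34,907.1 × g
Your rotor: r = 280 mm = 28.0 cm
34,907.1 = 1.118 × 10⁻⁵ × 28 × N²
N² = 34,907.1 / (31.304 × 10⁻⁵) = 111,510,031
N ≈ √111,510,031 ≈ 10,559.8

≈ 10600 RPM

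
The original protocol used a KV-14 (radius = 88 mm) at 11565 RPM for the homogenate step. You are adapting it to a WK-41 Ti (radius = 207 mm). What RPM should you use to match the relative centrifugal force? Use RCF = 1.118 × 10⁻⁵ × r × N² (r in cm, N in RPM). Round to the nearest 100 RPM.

≈ 7500 RPM

Original rotor: r = 88 mm = 8.8 cm
RCF = 1.118 × 10⁻⁵ × r × N²
RCF_original = 1.118 × 10⁻⁵ × 8.8 × (11565)² = 1.118 × 10⁻⁵ × 8.8 × 133,749,225 ≈ 13,158.8 × g
Your rotor: r = 207 mm = 20.7 cm
13,158.8 = 1.118 × 10⁻⁵ × 20.7 × N²
N² = 13,158.8 / (23.1426 × 10⁻⁵) = 56,859,644
N ≈ √56,859,644 ≈ 7,540.5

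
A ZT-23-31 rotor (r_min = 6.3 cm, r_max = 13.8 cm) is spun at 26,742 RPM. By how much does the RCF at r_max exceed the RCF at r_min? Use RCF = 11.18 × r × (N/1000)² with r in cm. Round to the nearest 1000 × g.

ΔRCF ≈ 60000 g

RCF_max = 11.18 × 13.8 × (26.742)² = 11.18 × 13.8 × 715.134564 ≈ 110,333.8 × g
RCF_min = 11.18 × 6.3 × (26.742)² = 11.18 × 6.3 × 715.134564 ≈ 50,369.8 × g
ΔRCF = 110,333.8 − 50,369.8 = 59,964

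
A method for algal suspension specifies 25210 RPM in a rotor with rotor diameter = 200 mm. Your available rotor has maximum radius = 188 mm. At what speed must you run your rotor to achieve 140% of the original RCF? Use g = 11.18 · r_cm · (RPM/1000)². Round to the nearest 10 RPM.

21750 RPM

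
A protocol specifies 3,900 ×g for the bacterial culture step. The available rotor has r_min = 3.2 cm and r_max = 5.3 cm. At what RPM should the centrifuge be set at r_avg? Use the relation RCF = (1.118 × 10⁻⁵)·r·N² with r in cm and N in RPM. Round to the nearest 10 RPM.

r_avg = (3.2 + 5.3) / 2 = 4.25 cm
RCF = 1.118 × 10⁻⁵ × r × N²
3,900 = 1.118 × 10⁻⁵ × 4.25 × N²
N² = 3,900 / (4.7515 × 10⁻⁵) = 82,079,343
N ≈ √82,079,343 ≈ 9,059.8

N ≈ 9060 RPM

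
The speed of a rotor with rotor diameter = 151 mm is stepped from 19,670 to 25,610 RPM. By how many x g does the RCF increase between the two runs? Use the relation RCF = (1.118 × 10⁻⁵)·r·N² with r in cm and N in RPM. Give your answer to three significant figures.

r = 151 mm / 2 = 75.5 mm = 7.55 cm
RCF₁ = 1.118 × 10⁻⁵ × 7.55 × (19670)² = 1.118 × 10⁻⁵ × 7.55 × 386,908,900 ≈ 32,658.6 × g
RCF₂ = 1.118 × 10⁻⁵ × 7.55 × (25610)² = 1.118 × 10⁻⁵ × 7.55 × 655,872,100 ≈ 55,361.5 × g
Increase = 55,361.5 − 32,658.6 = 22,702.9

22700 x g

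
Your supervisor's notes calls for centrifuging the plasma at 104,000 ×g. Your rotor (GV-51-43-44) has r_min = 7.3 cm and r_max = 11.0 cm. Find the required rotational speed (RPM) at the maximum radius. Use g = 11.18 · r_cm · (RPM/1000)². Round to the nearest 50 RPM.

29100 RPM

Use r_max = 11.0 cm.
104,000 = 11.18 × 11 × (N/1000)²
(N/1000)² = 104,000 / 122.98 = 845.666
N = 1000 × √845.666 ≈ 29,080.3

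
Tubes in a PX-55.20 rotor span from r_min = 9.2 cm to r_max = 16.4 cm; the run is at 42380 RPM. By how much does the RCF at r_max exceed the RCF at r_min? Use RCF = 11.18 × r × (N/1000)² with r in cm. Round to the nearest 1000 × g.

ΔRCF ≈ 145000 × g

RCF_max = 11.18 × 16.4 × (42.38)² = 11.18 × 16.4 × 1,796.0644 ≈ 329,312 × g
RCF_min = 11.18 × 9.2 × (42.38)² = 11.18 × 9.2 × 1,796.0644 ≈ 184,736 × g
ΔRCF = 329,312 − 184,736 = 144,576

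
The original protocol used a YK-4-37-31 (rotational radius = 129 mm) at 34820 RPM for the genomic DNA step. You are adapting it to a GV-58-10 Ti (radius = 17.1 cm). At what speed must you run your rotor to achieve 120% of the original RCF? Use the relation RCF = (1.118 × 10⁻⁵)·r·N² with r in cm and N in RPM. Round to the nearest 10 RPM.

Original rotor: r = 129 mm = 12.9 cm
RCF_original = 1.118 × 10⁻⁵ × 12.9 × (34820)² = 1.118 × 10⁻⁵ × 12.9 × 1,212,432,400 ≈ 174,859.4 × g
Target RCF = 1.2 × 174,859.4 ≈ 209,831.3 × g
209,831.3 = 1.118 × 10⁻⁵ × 17.1 × N²
N² = 209,831.3 / (19.1178 × 10⁻⁵) = 1,097,570,327
N ≈ √1,097,570,327 ≈ 33,129.6

≈ 33130 RPM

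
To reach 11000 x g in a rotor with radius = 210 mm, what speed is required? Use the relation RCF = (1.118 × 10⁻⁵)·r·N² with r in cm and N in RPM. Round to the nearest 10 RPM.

6840 RPM

r = 210 mm = 21.0 cm
11,000 = 1.118 × 10⁻⁵ × 21 × N²
N² = 11,000 / (23.478 × 10⁻⁵) = 46,852,372
N ≈ √46,852,372 ≈ 6,844.9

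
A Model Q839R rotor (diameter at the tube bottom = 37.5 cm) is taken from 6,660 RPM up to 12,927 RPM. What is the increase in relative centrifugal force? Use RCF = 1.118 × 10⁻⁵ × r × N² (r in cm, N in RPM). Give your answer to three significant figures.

≈ 25700 x g

r = 37.5 / 2 = 18.75 cm
RCF₁ = 1.118 × 10⁻⁵ × 18.75 × (6660)² = 1.118 × 10⁻⁵ × 18.75 × 44,355,600 ≈ 9,298 × g
RCF₂ = 1.118 × 10⁻⁵ × 18.75 × (12927)² = 1.118 × 10⁻⁵ × 18.75 × 167,107,329 ≈ 35,029.9 × g
Increase = 35,029.9 − 9,298 = 25,731.9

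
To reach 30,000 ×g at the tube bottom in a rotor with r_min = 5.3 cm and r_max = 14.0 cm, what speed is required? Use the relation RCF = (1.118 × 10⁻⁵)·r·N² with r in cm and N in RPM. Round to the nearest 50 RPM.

Use r_max = 14.0 cm.
30,000 = 1.118 × 10⁻⁵ × 14 × N²
N² = 30,000 / (15.652 × 10⁻⁵) = 191,668,796
N ≈ √191,668,796 ≈ 13,844.5

N ≈ 13850 RPM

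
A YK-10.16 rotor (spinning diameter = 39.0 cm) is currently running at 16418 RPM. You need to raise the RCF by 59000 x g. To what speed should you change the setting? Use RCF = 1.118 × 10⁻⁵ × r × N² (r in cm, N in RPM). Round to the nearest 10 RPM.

r = 39.0 / 2 = 19.5 cm
Current RCF = 1.118 × 10⁻⁵ × 19.5 × (16418)² = 1.118 × 10⁻⁵ × 19.5 × 269,550,724 ≈ 58,764.8 × g
Target RCF = 58,764.8 + 59,000 = 117,764.8 × g
N² = 117,764.8 / (21.801 × 10⁻⁵) = 540,180,726
N ≈ √540,180,726 ≈ 23,241.8

N₂ ≈ 23240 RPM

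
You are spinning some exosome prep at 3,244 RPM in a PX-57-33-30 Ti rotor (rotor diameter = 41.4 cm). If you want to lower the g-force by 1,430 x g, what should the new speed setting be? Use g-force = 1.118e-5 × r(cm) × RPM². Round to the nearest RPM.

N₂ ≈ 2084 RPM

r = 41.4 / 2 = 20.7 cm
Current RCF = 1.118 × 10⁻⁵ × 20.7 × (3244)² = 1.118 × 10⁻⁵ × 20.7 × 10,523,536 ≈ 2,435.4 × g
Target RCF = 2,435.4 − 1,430 = 1,005.4 × g
N² = 1,005.4 / (23.1426 × 10⁻⁵) = 4,344,369
N ≈ √4,344,369 ≈ 2,084.3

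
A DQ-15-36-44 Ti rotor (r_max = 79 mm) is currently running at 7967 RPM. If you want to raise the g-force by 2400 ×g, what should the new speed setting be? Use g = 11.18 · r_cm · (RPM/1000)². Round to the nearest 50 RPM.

≈ 9500 RPM

r = 79 mm = 7.9 cm
Current RCF = 11.18 × 7.9 × (7.967)² = 11.18 × 7.9 × 63.473089 ≈ 5,606.1 × g
Target RCF = 5,606.1 + 2,400 = 8,006.1 × g
(N/1000)² = 8,006.1 / 88.322 = 90.64672
N = 1000 × √90.64672 ≈ 9,520.9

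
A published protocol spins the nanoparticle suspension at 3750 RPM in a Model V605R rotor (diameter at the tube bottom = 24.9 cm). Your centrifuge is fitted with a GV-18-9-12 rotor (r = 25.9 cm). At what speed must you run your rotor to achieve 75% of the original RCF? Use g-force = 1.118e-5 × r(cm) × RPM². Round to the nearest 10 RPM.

Original rotor: r = 24.9 / 2 = 12.45 cm
RCF = 1.118 × 10⁻⁵ × r × N²
RCF_original = 1.118 × 10⁻⁵ × 12.45 × (3750)² = 1.118 × 10⁻⁵ × 12.45 × 14,062,500 ≈ 1,957.4 × g
Target RCF = 0.75 × 1,957.4 ≈ 1,468.1 × g
1,468.1 = 1.118 × 10⁻⁵ × 25.9 × N²
N² = 1,468.1 / (28.9562 × 10⁻⁵) = 5,070,071
N ≈ √5,070,071 ≈ 2,251.7

2250 RPM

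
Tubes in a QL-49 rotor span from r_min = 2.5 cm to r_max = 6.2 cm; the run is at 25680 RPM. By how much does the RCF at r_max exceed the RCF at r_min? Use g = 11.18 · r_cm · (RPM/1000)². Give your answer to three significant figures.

RCF_max = 11.18 × 6.2 × (25.68)² = 11.18 × 6.2 × 659.4624 ≈ 45,711.3 × g
RCF_min = 11.18 × 2.5 × (25.68)² = 11.18 × 2.5 × 659.4624 ≈ 18,432 × g
ΔRCF = 45,711.3 − 18,432 = 27,279.3

27300 g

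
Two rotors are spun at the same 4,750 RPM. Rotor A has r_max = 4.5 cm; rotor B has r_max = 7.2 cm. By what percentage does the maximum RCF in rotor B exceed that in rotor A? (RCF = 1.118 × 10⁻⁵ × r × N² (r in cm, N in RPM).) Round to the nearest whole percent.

At equal RPM, RCF scales linearly with r: ratio = 7.2 / 4.5 = 1.6000.
So rotor B delivers 60.0% more g-force.

60%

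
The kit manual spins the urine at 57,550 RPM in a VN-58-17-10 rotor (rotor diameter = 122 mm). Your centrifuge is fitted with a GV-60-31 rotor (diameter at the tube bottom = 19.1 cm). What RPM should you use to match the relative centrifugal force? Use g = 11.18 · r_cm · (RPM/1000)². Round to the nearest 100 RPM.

Original rotor: r = 122 mm / 2 = 61 mm = 6.1 cm
RCF = 11.18 × r × (N/1000)²
RCF_original = 11.18 × 6.1 × (57.55)² = 11.18 × 6.1 × 3,312.0025 ≈ 225,871.9 × g
Your rotor: r = 19.1 / 2 = 9.55 cm
225,871.9 = 11.18 × 9.55 × (N/1000)²
(N/1000)² = 225,871.9 / 106.769 = 2115.519
N = 1000 × √2115.519 ≈ 45,994.8

≈ 46000 RPM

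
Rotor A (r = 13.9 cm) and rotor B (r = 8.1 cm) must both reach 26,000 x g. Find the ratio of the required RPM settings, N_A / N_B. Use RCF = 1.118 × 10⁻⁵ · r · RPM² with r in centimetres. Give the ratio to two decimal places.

0.76

At fixed RCF, N ∝ 1/√r, so N_A/N_B = √(r_B/r_A) = √(8.1/13.9) = √0.582734 = 0.7634.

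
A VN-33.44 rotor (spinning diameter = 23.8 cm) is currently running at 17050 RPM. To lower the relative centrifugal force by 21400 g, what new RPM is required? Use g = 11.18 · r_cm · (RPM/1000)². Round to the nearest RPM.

r = 23.8 / 2 = 11.9 cm
Current RCF = 11.18 × 11.9 × (17.05)² = 11.18 × 11.9 × 290.7025 ≈ 38,675.6 × g
Target RCF = 38,675.6 − 21,400 = 17,275.6 × g
(N/1000)² = 17,275.6 / 133.042 = 129.8507
N = 1000 × √129.8507 ≈ 11,395.2

11395 RPM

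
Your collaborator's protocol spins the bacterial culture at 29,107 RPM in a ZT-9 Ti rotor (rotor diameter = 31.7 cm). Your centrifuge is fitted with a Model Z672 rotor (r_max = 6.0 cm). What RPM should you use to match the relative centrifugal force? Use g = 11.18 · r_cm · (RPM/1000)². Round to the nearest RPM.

≈ 47308 RPM

Original rotor: r = 31.7 / 2 = 15.85 cm
RCF_original = 11.18 × 15.85 × (29.107)² = 11.18 × 15.85 × 847.217449 ≈ 150,129.5 × g
150,129.5 = 11.18 × 6 × (N/1000)²
(N/1000)² = 150,129.5 / 67.08 = 2238.066
N = 1000 × √2238.066 ≈ 47,308.2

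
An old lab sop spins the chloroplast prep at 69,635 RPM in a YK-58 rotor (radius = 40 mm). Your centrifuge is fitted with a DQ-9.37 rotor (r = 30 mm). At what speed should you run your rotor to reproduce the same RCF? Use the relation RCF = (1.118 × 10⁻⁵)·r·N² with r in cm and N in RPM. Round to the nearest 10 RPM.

Original rotor: r = 40 mm = 4.0 cm
RCF_original = 1.118 × 10⁻⁵ × 4 × (69635)² = 1.118 × 10⁻⁵ × 4 × 4,849,033,225 ≈ 216,848.8 × g
Your rotor: r = 30 mm = 3.0 cm
216,848.8 = 1.118 × 10⁻⁵ × 3 × N²
N² = 216,848.8 / (3.354 × 10⁻⁵) = 6,465,378,652
N ≈ √6,465,378,652 ≈ 80,407.6

80410 RPM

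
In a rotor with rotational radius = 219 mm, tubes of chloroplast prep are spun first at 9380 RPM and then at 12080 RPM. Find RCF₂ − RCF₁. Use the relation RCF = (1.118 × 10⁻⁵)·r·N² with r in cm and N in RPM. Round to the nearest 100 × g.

≈ 14200 g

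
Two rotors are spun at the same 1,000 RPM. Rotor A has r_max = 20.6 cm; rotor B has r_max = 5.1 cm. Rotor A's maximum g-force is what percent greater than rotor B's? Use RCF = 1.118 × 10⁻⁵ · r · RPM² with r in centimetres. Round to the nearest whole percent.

304%

At equal RPM, RCF scales linearly with r: ratio = 20.6 / 5.1 = 4.0392.
So rotor A delivers 303.9% more g-force.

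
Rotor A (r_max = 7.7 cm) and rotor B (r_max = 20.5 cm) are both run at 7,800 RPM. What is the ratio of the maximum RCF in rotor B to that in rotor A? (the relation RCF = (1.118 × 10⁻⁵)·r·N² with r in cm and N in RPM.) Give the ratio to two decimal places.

2.66

At fixed N, RCF ∝ r, so RCF_B/RCF_A = r_B/r_A = 20.5 / 7.7 = 2.6623.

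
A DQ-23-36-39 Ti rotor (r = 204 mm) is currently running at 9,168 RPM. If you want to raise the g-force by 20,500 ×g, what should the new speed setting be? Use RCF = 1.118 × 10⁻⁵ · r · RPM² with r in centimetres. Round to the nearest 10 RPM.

r = 204 mm = 20.4 cm
Current RCF = 1.118 × 10⁻⁵ × 20.4 × (9168)² = 1.118 × 10⁻⁵ × 20.4 × 84,052,224 ≈ 19,170 × g
Target RCF = 19,170 + 20,500 = 39,670 × g
N² = 39,670 / (22.8072 × 10⁻⁵) = 173,936,301
N ≈ √173,936,301 ≈ 13,188.5

13190 RPM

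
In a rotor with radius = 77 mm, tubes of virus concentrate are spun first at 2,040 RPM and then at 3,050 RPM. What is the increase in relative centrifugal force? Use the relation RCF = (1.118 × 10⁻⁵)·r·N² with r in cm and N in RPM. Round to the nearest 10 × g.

r = 77 mm = 7.7 cm
RCF₁ = 1.118 × 10⁻⁵ × 7.7 × (2040)² = 1.118 × 10⁻⁵ × 7.7 × 4,161,600 ≈ 358.3 × g
RCF₂ = 1.118 × 10⁻⁵ × 7.7 × (3050)² = 1.118 × 10⁻⁵ × 7.7 × 9,302,500 ≈ 800.8 × g
Increase = 800.8 − 358.3 = 442.5

≈ 440 ×g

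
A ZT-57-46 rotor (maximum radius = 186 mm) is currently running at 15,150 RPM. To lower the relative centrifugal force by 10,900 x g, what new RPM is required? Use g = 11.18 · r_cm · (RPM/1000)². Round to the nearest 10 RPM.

r = 186 mm = 18.6 cm
Current RCF = 11.18 × 18.6 × (15.15)² = 11.18 × 18.6 × 229.5225 ≈ 47,728.7 × g
Target RCF = 47,728.7 − 10,900 = 36,828.7 × g
(N/1000)² = 36,828.7 / 207.948 = 177.1053
N = 1000 × √177.1053 ≈ 13,308.1

13310 RPM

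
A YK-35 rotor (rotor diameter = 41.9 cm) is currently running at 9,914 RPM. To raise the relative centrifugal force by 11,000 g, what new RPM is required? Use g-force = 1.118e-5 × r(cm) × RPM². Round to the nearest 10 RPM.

12050 RPM

r = 41.9 / 2 = 20.95 cm
Current RCF = 1.118 × 10⁻⁵ × 20.95 × (9914)² = 1.118 × 10⁻⁵ × 20.95 × 98,287,396 ≈ 23,021 × g
Target RCF = 23,021 + 11,000 = 34,021 × g
N² = 34,021 / (23.4221 × 10⁻⁵) = 145,251,707
N ≈ √145,251,707 ≈ 12,052.0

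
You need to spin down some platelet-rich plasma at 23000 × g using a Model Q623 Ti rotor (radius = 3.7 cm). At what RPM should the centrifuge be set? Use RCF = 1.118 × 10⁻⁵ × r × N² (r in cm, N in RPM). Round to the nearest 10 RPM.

23,000 = 1.118 × 10⁻⁵ × 3.7 × N²
N² = 23,000 / (4.1366 × 10⁻⁵) = 556,012,184
N ≈ √556,012,184 ≈ 23,579.9

≈ 23580 RPM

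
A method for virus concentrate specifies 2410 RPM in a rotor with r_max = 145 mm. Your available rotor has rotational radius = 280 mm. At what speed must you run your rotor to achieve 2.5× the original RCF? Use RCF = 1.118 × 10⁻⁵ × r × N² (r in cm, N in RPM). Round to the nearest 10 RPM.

Original rotor: r = 145 mm = 14.5 cm
RCF_original = 1.118 × 10⁻⁵ × 14.5 × (2410)² = 1.118 × 10⁻⁵ × 14.5 × 5,808,100 ≈ 941.6 × g
Target RCF = 2.5 × 941.6 ≈ 2,354 × g
Your rotor: r = 280 mm = 28.0 cm
2,354 = 1.118 × 10⁻⁵ × 28 × N²
N² = 2,354 / (31.304 × 10⁻⁵) = 7,519,806
N ≈ √7,519,806 ≈ 2,742.2

≈ 2740 RPM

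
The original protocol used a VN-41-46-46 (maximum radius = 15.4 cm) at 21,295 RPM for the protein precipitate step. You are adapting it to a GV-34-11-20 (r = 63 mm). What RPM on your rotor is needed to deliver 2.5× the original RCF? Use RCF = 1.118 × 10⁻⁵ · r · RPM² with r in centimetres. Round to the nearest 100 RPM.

52600 RPM

RCF_original = 1.118 × 10⁻⁵ × 15.4 × (21295)² = 1.118 × 10⁻⁵ × 15.4 × 453,477,025 ≈ 78,076 × g
Target RCF = 2.5 × 78,076 ≈ 195,190 × g
Your rotor: r = 63 mm = 6.3 cm
195,190 = 1.118 × 10⁻⁵ × 6.3 × N²
N² = 195,190 / (7.0434 × 10⁻⁵) = 2,771,246,841
N ≈ √2,771,246,841 ≈ 52,642.6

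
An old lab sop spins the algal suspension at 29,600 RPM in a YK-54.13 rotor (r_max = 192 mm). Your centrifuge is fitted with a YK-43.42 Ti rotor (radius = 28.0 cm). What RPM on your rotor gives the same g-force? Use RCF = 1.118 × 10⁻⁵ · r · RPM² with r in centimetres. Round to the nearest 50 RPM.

≈ 24500 RPM

Original rotor: r = 192 mm = 19.2 cm
RCF = 1.118 × 10⁻⁵ × r × N²
RCF_original = 1.118 × 10⁻⁵ × 19.2 × (29600)² = 1.118 × 10⁻⁵ × 19.2 × 876,160,000 ≈ 188,073 × g
188,073 = 1.118 × 10⁻⁵ × 28 × N²
N² = 188,073 / (31.304 × 10⁻⁵) = 600,795,426
N ≈ √600,795,426 ≈ 24,511.1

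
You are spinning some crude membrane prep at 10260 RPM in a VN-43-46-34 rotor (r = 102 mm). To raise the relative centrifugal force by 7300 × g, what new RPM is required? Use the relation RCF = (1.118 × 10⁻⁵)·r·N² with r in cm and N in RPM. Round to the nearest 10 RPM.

r = 102 mm = 10.2 cm
Current RCF = 1.118 × 10⁻⁵ × 10.2 × (10260)² = 1.118 × 10⁻⁵ × 10.2 × 105,267,600 ≈ 12,004.3 × g
Target RCF = 12,004.3 + 7,300 = 19,304.3 × g
N² = 19,304.3 / (11.4036 × 10⁻⁵) = 169,282,507
N ≈ √169,282,507 ≈ 13,010.9

N₂ ≈ 13010 RPM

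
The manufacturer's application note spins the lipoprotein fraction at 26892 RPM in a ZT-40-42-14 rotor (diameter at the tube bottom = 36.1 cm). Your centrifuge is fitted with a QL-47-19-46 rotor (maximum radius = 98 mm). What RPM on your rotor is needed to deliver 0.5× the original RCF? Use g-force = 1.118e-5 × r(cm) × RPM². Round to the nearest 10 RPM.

Original rotor: r = 36.1 / 2 = 18.05 cm
RCF_original = 1.118 × 10⁻⁵ × 18.05 × (26892)² = 1.118 × 10⁻⁵ × 18.05 × 723,179,664 ≈ 145,936.9 × g
Target RCF = 0.5 × 145,936.9 ≈ 72,968.4 × g
Your rotor: r = 98 mm = 9.8 cm
72,968.4 = 1.118 × 10⁻⁵ × 9.8 × N²
N² = 72,968.4 / (10.9564 × 10⁻⁵) = 665,988,828
N ≈ √665,988,828 ≈ 25,806.8

≈ 25810 RPM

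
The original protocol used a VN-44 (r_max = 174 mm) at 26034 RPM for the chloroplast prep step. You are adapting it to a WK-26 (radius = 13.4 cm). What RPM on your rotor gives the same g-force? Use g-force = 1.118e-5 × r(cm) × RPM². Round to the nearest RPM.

≈ 29666 RPM

Original rotor: r = 174 mm = 17.4 cm
RCF_original = 1.118 × 10⁻⁵ × 17.4 × (26034)² = 1.118 × 10⁻⁵ × 17.4 × 677,769,156 ≈ 131,847.8 × g
131,847.8 = 1.118 × 10⁻⁵ × 13.4 × N²
N² = 131,847.8 / (14.9812 × 10⁻⁵) = 880,088,377
N ≈ √880,088,377 ≈ 29,666.3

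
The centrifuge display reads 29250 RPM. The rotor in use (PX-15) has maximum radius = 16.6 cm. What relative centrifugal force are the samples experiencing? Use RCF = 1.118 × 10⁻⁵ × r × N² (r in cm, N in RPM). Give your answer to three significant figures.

RCF ≈ 159000 ×g

RCF = 1.118 × 10⁻⁵ × 16.6 × (29250)² = 1.118 × 10⁻⁵ × 16.6 × 855,562,500 ≈ 158,782.1 × g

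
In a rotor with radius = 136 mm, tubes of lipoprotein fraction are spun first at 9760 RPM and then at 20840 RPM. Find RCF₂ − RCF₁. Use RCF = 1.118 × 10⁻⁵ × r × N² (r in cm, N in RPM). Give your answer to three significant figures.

r = 136 mm = 13.6 cm
RCF₁ = 1.118 × 10⁻⁵ × 13.6 × (9760)² = 1.118 × 10⁻⁵ × 13.6 × 95,257,600 ≈ 14,483.7 × g
RCF₂ = 1.118 × 10⁻⁵ × 13.6 × (20840)² = 1.118 × 10⁻⁵ × 13.6 × 434,305,600 ≈ 66,035.3 × g
Increase = 66,035.3 − 14,483.7 = 51,551.6

≈ 51600 x g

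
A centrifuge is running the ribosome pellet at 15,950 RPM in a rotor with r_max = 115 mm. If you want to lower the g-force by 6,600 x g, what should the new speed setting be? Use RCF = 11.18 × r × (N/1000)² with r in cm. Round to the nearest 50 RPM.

r = 115 mm = 11.5 cm
Current RCF = 11.18 × 11.5 × (15.95)² = 11.18 × 11.5 × 254.4025 ≈ 32,708.5 × g
Target RCF = 32,708.5 − 6,600 = 26,108.5 × g
(N/1000)² = 26,108.5 / 128.57 = 203.0684
N = 1000 × √203.0684 ≈ 14,250.2

14250 RPM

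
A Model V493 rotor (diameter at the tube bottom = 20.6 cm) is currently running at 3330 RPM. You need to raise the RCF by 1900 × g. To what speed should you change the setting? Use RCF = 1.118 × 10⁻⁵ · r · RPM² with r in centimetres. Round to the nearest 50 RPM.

r = 20.6 / 2 = 10.3 cm
Current RCF = 1.118 × 10⁻⁵ × 10.3 × (3330)² = 1.118 × 10⁻⁵ × 10.3 × 11,088,900 ≈ 1,276.9 × g
Target RCF = 1,276.9 + 1,900 = 3,176.9 × g
N² = 3,176.9 / (11.5154 × 10⁻⁵) = 27,588,273
N ≈ √27,588,273 ≈ 5,252.5

N₂ ≈ 5250 RPM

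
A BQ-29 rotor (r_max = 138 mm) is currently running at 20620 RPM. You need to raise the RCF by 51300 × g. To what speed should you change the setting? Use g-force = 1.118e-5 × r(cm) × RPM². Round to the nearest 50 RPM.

N₂ ≈ 27550 RPM

r = 138 mm = 13.8 cm
Current RCF = 1.118 × 10⁻⁵ × 13.8 × (20620)² = 1.118 × 10⁻⁵ × 13.8 × 425,184,400 ≈ 65,599.1 × g
Target RCF = 65,599.1 + 51,300 = 116,899.1 × g
N² = 116,899.1 / (15.4284 × 10⁻⁵) = 757,687,771
N ≈ √757,687,771 ≈ 27,526.1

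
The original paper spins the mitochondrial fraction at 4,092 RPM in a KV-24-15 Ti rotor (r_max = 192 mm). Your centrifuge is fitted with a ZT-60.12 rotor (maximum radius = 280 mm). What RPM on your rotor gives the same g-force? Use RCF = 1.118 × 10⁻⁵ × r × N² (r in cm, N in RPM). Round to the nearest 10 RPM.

≈ 3390 RPM

Original rotor: r = 192 mm = 19.2 cm
RCF = 1.118 × 10⁻⁵ × r × N²
RCF_original = 1.118 × 10⁻⁵ × 19.2 × (4092)² = 1.118 × 10⁻⁵ × 19.2 × 16,744,464 ≈ 3,594.3 × g
Your rotor: r = 280 mm = 28.0 cm
3,594.3 = 1.118 × 10⁻⁵ × 28 × N²
N² = 3,594.3 / (31.304 × 10⁻⁵) = 11,481,919
N ≈ √11,481,919 ≈ 3,388.5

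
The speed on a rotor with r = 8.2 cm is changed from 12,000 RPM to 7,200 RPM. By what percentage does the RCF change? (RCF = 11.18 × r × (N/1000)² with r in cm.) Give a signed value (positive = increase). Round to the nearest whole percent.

-64%

RCF ∝ N², so the ratio is (7200/12000)² = (0.600000)² = 0.3600.
Change = 0.3600 − 1 = -0.6400 → -64.0%.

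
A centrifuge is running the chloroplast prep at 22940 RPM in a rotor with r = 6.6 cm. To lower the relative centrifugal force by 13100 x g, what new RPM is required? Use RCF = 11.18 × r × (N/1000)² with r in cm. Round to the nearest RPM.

N₂ ≈ 18674 RPM

Current RCF = 11.18 × 6.6 × (22.94)² = 11.18 × 6.6 × 526.2436 ≈ 38,830.5 × g
Target RCF = 38,830.5 − 13,100 = 25,730.5 × g
(N/1000)² = 25,730.5 / 73.788 = 348.7085
N = 1000 × √348.7085 ≈ 18,673.7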